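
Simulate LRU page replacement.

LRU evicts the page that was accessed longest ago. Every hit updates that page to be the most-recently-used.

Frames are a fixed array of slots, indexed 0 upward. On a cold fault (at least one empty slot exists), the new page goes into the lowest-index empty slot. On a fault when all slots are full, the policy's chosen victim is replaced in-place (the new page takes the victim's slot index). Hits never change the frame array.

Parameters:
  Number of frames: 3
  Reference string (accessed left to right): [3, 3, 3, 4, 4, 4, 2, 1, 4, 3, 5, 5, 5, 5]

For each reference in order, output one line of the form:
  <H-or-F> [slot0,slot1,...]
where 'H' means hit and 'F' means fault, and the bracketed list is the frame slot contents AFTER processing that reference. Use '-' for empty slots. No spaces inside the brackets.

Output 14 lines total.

F [3,-,-]
H [3,-,-]
H [3,-,-]
F [3,4,-]
H [3,4,-]
H [3,4,-]
F [3,4,2]
F [1,4,2]
H [1,4,2]
F [1,4,3]
F [5,4,3]
H [5,4,3]
H [5,4,3]
H [5,4,3]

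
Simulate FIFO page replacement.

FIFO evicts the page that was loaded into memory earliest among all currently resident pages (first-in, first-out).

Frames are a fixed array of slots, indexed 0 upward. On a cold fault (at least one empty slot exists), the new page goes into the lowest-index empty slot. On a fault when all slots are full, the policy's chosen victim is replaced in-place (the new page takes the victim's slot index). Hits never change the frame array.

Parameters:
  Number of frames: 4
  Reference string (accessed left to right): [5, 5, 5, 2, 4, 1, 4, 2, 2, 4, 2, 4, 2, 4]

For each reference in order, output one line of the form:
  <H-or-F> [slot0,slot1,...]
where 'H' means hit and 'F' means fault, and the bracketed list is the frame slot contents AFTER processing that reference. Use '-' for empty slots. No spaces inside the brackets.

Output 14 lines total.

F [5,-,-,-]
H [5,-,-,-]
H [5,-,-,-]
F [5,2,-,-]
F [5,2,4,-]
F [5,2,4,1]
H [5,2,4,1]
H [5,2,4,1]
H [5,2,4,1]
H [5,2,4,1]
H [5,2,4,1]
H [5,2,4,1]
H [5,2,4,1]
H [5,2,4,1]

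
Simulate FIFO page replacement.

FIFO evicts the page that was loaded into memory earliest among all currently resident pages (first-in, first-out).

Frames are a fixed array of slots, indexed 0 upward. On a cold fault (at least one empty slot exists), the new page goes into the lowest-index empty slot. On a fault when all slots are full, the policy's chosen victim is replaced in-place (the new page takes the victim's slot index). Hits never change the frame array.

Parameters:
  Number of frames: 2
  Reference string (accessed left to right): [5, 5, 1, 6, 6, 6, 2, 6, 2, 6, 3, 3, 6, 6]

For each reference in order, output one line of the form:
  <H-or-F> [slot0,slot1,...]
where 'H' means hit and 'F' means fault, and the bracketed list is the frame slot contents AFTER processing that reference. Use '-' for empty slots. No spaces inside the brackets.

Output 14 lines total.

F [5,-]
H [5,-]
F [5,1]
F [6,1]
H [6,1]
H [6,1]
F [6,2]
H [6,2]
H [6,2]
H [6,2]
F [3,2]
H [3,2]
F [3,6]
H [3,6]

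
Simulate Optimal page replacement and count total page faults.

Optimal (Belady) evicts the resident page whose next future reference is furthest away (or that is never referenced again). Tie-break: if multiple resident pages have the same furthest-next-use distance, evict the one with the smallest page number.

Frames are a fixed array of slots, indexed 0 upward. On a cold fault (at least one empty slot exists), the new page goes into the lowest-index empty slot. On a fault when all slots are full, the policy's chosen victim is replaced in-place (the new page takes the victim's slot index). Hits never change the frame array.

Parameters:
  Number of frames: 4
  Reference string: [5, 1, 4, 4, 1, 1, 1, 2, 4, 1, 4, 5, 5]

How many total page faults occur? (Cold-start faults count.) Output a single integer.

Answer: 4

Derivation:
Step 0: ref 5 → FAULT, frames=[5,-,-,-]
Step 1: ref 1 → FAULT, frames=[5,1,-,-]
Step 2: ref 4 → FAULT, frames=[5,1,4,-]
Step 3: ref 4 → HIT, frames=[5,1,4,-]
Step 4: ref 1 → HIT, frames=[5,1,4,-]
Step 5: ref 1 → HIT, frames=[5,1,4,-]
Step 6: ref 1 → HIT, frames=[5,1,4,-]
Step 7: ref 2 → FAULT, frames=[5,1,4,2]
Step 8: ref 4 → HIT, frames=[5,1,4,2]
Step 9: ref 1 → HIT, frames=[5,1,4,2]
Step 10: ref 4 → HIT, frames=[5,1,4,2]
Step 11: ref 5 → HIT, frames=[5,1,4,2]
Step 12: ref 5 → HIT, frames=[5,1,4,2]
Total faults: 4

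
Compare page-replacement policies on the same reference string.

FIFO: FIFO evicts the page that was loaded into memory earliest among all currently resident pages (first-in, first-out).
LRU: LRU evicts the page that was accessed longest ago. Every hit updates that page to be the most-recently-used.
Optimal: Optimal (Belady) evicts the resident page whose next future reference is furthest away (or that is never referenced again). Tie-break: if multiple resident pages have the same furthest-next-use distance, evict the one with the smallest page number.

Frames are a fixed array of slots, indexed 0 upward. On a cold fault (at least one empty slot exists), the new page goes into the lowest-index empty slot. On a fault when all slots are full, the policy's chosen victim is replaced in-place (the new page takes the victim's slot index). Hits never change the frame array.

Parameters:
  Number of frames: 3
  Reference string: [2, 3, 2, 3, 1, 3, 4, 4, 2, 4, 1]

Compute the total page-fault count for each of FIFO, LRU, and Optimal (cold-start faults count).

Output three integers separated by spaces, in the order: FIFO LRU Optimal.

--- FIFO ---
  step 0: ref 2 -> FAULT, frames=[2,-,-] (faults so far: 1)
  step 1: ref 3 -> FAULT, frames=[2,3,-] (faults so far: 2)
  step 2: ref 2 -> HIT, frames=[2,3,-] (faults so far: 2)
  step 3: ref 3 -> HIT, frames=[2,3,-] (faults so far: 2)
  step 4: ref 1 -> FAULT, frames=[2,3,1] (faults so far: 3)
  step 5: ref 3 -> HIT, frames=[2,3,1] (faults so far: 3)
  step 6: ref 4 -> FAULT, evict 2, frames=[4,3,1] (faults so far: 4)
  step 7: ref 4 -> HIT, frames=[4,3,1] (faults so far: 4)
  step 8: ref 2 -> FAULT, evict 3, frames=[4,2,1] (faults so far: 5)
  step 9: ref 4 -> HIT, frames=[4,2,1] (faults so far: 5)
  step 10: ref 1 -> HIT, frames=[4,2,1] (faults so far: 5)
  FIFO total faults: 5
--- LRU ---
  step 0: ref 2 -> FAULT, frames=[2,-,-] (faults so far: 1)
  step 1: ref 3 -> FAULT, frames=[2,3,-] (faults so far: 2)
  step 2: ref 2 -> HIT, frames=[2,3,-] (faults so far: 2)
  step 3: ref 3 -> HIT, frames=[2,3,-] (faults so far: 2)
  step 4: ref 1 -> FAULT, frames=[2,3,1] (faults so far: 3)
  step 5: ref 3 -> HIT, frames=[2,3,1] (faults so far: 3)
  step 6: ref 4 -> FAULT, evict 2, frames=[4,3,1] (faults so far: 4)
  step 7: ref 4 -> HIT, frames=[4,3,1] (faults so far: 4)
  step 8: ref 2 -> FAULT, evict 1, frames=[4,3,2] (faults so far: 5)
  step 9: ref 4 -> HIT, frames=[4,3,2] (faults so far: 5)
  step 10: ref 1 -> FAULT, evict 3, frames=[4,1,2] (faults so far: 6)
  LRU total faults: 6
--- Optimal ---
  step 0: ref 2 -> FAULT, frames=[2,-,-] (faults so far: 1)
  step 1: ref 3 -> FAULT, frames=[2,3,-] (faults so far: 2)
  step 2: ref 2 -> HIT, frames=[2,3,-] (faults so far: 2)
  step 3: ref 3 -> HIT, frames=[2,3,-] (faults so far: 2)
  step 4: ref 1 -> FAULT, frames=[2,3,1] (faults so far: 3)
  step 5: ref 3 -> HIT, frames=[2,3,1] (faults so far: 3)
  step 6: ref 4 -> FAULT, evict 3, frames=[2,4,1] (faults so far: 4)
  step 7: ref 4 -> HIT, frames=[2,4,1] (faults so far: 4)
  step 8: ref 2 -> HIT, frames=[2,4,1] (faults so far: 4)
  step 9: ref 4 -> HIT, frames=[2,4,1] (faults so far: 4)
  step 10: ref 1 -> HIT, frames=[2,4,1] (faults so far: 4)
  Optimal total faults: 4

Answer: 5 6 4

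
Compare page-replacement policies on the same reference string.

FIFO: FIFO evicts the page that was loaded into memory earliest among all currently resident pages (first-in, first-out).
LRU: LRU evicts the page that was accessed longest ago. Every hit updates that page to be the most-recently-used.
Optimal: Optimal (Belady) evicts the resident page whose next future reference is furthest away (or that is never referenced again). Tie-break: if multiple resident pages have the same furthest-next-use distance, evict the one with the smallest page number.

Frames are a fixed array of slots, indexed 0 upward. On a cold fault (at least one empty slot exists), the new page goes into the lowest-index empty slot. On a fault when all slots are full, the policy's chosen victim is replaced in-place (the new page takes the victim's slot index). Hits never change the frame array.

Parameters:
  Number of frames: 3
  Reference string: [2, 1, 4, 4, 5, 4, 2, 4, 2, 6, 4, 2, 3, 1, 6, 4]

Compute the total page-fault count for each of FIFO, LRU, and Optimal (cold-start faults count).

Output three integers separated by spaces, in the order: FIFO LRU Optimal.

Answer: 11 10 7

Derivation:
--- FIFO ---
  step 0: ref 2 -> FAULT, frames=[2,-,-] (faults so far: 1)
  step 1: ref 1 -> FAULT, frames=[2,1,-] (faults so far: 2)
  step 2: ref 4 -> FAULT, frames=[2,1,4] (faults so far: 3)
  step 3: ref 4 -> HIT, frames=[2,1,4] (faults so far: 3)
  step 4: ref 5 -> FAULT, evict 2, frames=[5,1,4] (faults so far: 4)
  step 5: ref 4 -> HIT, frames=[5,1,4] (faults so far: 4)
  step 6: ref 2 -> FAULT, evict 1, frames=[5,2,4] (faults so far: 5)
  step 7: ref 4 -> HIT, frames=[5,2,4] (faults so far: 5)
  step 8: ref 2 -> HIT, frames=[5,2,4] (faults so far: 5)
  step 9: ref 6 -> FAULT, evict 4, frames=[5,2,6] (faults so far: 6)
  step 10: ref 4 -> FAULT, evict 5, frames=[4,2,6] (faults so far: 7)
  step 11: ref 2 -> HIT, frames=[4,2,6] (faults so far: 7)
  step 12: ref 3 -> FAULT, evict 2, frames=[4,3,6] (faults so far: 8)
  step 13: ref 1 -> FAULT, evict 6, frames=[4,3,1] (faults so far: 9)
  step 14: ref 6 -> FAULT, evict 4, frames=[6,3,1] (faults so far: 10)
  step 15: ref 4 -> FAULT, evict 3, frames=[6,4,1] (faults so far: 11)
  FIFO total faults: 11
--- LRU ---
  step 0: ref 2 -> FAULT, frames=[2,-,-] (faults so far: 1)
  step 1: ref 1 -> FAULT, frames=[2,1,-] (faults so far: 2)
  step 2: ref 4 -> FAULT, frames=[2,1,4] (faults so far: 3)
  step 3: ref 4 -> HIT, frames=[2,1,4] (faults so far: 3)
  step 4: ref 5 -> FAULT, evict 2, frames=[5,1,4] (faults so far: 4)
  step 5: ref 4 -> HIT, frames=[5,1,4] (faults so far: 4)
  step 6: ref 2 -> FAULT, evict 1, frames=[5,2,4] (faults so far: 5)
  step 7: ref 4 -> HIT, frames=[5,2,4] (faults so far: 5)
  step 8: ref 2 -> HIT, frames=[5,2,4] (faults so far: 5)
  step 9: ref 6 -> FAULT, evict 5, frames=[6,2,4] (faults so far: 6)
  step 10: ref 4 -> HIT, frames=[6,2,4] (faults so far: 6)
  step 11: ref 2 -> HIT, frames=[6,2,4] (faults so far: 6)
  step 12: ref 3 -> FAULT, evict 6, frames=[3,2,4] (faults so far: 7)
  step 13: ref 1 -> FAULT, evict 4, frames=[3,2,1] (faults so far: 8)
  step 14: ref 6 -> FAULT, evict 2, frames=[3,6,1] (faults so far: 9)
  step 15: ref 4 -> FAULT, evict 3, frames=[4,6,1] (faults so far: 10)
  LRU total faults: 10
--- Optimal ---
  step 0: ref 2 -> FAULT, frames=[2,-,-] (faults so far: 1)
  step 1: ref 1 -> FAULT, frames=[2,1,-] (faults so far: 2)
  step 2: ref 4 -> FAULT, frames=[2,1,4] (faults so far: 3)
  step 3: ref 4 -> HIT, frames=[2,1,4] (faults so far: 3)
  step 4: ref 5 -> FAULT, evict 1, frames=[2,5,4] (faults so far: 4)
  step 5: ref 4 -> HIT, frames=[2,5,4] (faults so far: 4)
  step 6: ref 2 -> HIT, frames=[2,5,4] (faults so far: 4)
  step 7: ref 4 -> HIT, frames=[2,5,4] (faults so far: 4)
  step 8: ref 2 -> HIT, frames=[2,5,4] (faults so far: 4)
  step 9: ref 6 -> FAULT, evict 5, frames=[2,6,4] (faults so far: 5)
  step 10: ref 4 -> HIT, frames=[2,6,4] (faults so far: 5)
  step 11: ref 2 -> HIT, frames=[2,6,4] (faults so far: 5)
  step 12: ref 3 -> FAULT, evict 2, frames=[3,6,4] (faults so far: 6)
  step 13: ref 1 -> FAULT, evict 3, frames=[1,6,4] (faults so far: 7)
  step 14: ref 6 -> HIT, frames=[1,6,4] (faults so far: 7)
  step 15: ref 4 -> HIT, frames=[1,6,4] (faults so far: 7)
  Optimal total faults: 7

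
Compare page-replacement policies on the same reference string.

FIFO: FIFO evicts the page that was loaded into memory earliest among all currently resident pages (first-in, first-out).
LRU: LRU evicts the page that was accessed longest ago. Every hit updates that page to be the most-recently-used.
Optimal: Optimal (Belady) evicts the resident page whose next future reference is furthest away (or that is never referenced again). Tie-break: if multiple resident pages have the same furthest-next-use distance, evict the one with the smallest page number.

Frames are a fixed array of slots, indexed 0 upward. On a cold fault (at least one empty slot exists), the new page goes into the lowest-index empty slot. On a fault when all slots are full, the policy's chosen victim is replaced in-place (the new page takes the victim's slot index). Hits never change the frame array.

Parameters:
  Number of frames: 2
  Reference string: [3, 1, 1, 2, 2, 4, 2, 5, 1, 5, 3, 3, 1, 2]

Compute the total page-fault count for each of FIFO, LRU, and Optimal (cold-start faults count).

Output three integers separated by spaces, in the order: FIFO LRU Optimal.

--- FIFO ---
  step 0: ref 3 -> FAULT, frames=[3,-] (faults so far: 1)
  step 1: ref 1 -> FAULT, frames=[3,1] (faults so far: 2)
  step 2: ref 1 -> HIT, frames=[3,1] (faults so far: 2)
  step 3: ref 2 -> FAULT, evict 3, frames=[2,1] (faults so far: 3)
  step 4: ref 2 -> HIT, frames=[2,1] (faults so far: 3)
  step 5: ref 4 -> FAULT, evict 1, frames=[2,4] (faults so far: 4)
  step 6: ref 2 -> HIT, frames=[2,4] (faults so far: 4)
  step 7: ref 5 -> FAULT, evict 2, frames=[5,4] (faults so far: 5)
  step 8: ref 1 -> FAULT, evict 4, frames=[5,1] (faults so far: 6)
  step 9: ref 5 -> HIT, frames=[5,1] (faults so far: 6)
  step 10: ref 3 -> FAULT, evict 5, frames=[3,1] (faults so far: 7)
  step 11: ref 3 -> HIT, frames=[3,1] (faults so far: 7)
  step 12: ref 1 -> HIT, frames=[3,1] (faults so far: 7)
  step 13: ref 2 -> FAULT, evict 1, frames=[3,2] (faults so far: 8)
  FIFO total faults: 8
--- LRU ---
  step 0: ref 3 -> FAULT, frames=[3,-] (faults so far: 1)
  step 1: ref 1 -> FAULT, frames=[3,1] (faults so far: 2)
  step 2: ref 1 -> HIT, frames=[3,1] (faults so far: 2)
  step 3: ref 2 -> FAULT, evict 3, frames=[2,1] (faults so far: 3)
  step 4: ref 2 -> HIT, frames=[2,1] (faults so far: 3)
  step 5: ref 4 -> FAULT, evict 1, frames=[2,4] (faults so far: 4)
  step 6: ref 2 -> HIT, frames=[2,4] (faults so far: 4)
  step 7: ref 5 -> FAULT, evict 4, frames=[2,5] (faults so far: 5)
  step 8: ref 1 -> FAULT, evict 2, frames=[1,5] (faults so far: 6)
  step 9: ref 5 -> HIT, frames=[1,5] (faults so far: 6)
  step 10: ref 3 -> FAULT, evict 1, frames=[3,5] (faults so far: 7)
  step 11: ref 3 -> HIT, frames=[3,5] (faults so far: 7)
  step 12: ref 1 -> FAULT, evict 5, frames=[3,1] (faults so far: 8)
  step 13: ref 2 -> FAULT, evict 3, frames=[2,1] (faults so far: 9)
  LRU total faults: 9
--- Optimal ---
  step 0: ref 3 -> FAULT, frames=[3,-] (faults so far: 1)
  step 1: ref 1 -> FAULT, frames=[3,1] (faults so far: 2)
  step 2: ref 1 -> HIT, frames=[3,1] (faults so far: 2)
  step 3: ref 2 -> FAULT, evict 3, frames=[2,1] (faults so far: 3)
  step 4: ref 2 -> HIT, frames=[2,1] (faults so far: 3)
  step 5: ref 4 -> FAULT, evict 1, frames=[2,4] (faults so far: 4)
  step 6: ref 2 -> HIT, frames=[2,4] (faults so far: 4)
  step 7: ref 5 -> FAULT, evict 4, frames=[2,5] (faults so far: 5)
  step 8: ref 1 -> FAULT, evict 2, frames=[1,5] (faults so far: 6)
  step 9: ref 5 -> HIT, frames=[1,5] (faults so far: 6)
  step 10: ref 3 -> FAULT, evict 5, frames=[1,3] (faults so far: 7)
  step 11: ref 3 -> HIT, frames=[1,3] (faults so far: 7)
  step 12: ref 1 -> HIT, frames=[1,3] (faults so far: 7)
  step 13: ref 2 -> FAULT, evict 1, frames=[2,3] (faults so far: 8)
  Optimal total faults: 8

Answer: 8 9 8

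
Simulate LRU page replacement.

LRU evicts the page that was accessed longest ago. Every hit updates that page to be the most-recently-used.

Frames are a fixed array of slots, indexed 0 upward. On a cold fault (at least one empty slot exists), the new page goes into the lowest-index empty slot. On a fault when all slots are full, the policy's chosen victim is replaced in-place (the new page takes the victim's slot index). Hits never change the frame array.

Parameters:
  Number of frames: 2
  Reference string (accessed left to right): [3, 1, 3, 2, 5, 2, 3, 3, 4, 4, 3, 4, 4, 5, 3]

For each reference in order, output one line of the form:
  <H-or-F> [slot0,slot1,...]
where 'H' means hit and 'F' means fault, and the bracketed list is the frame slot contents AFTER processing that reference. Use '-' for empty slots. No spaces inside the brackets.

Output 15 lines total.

F [3,-]
F [3,1]
H [3,1]
F [3,2]
F [5,2]
H [5,2]
F [3,2]
H [3,2]
F [3,4]
H [3,4]
H [3,4]
H [3,4]
H [3,4]
F [5,4]
F [5,3]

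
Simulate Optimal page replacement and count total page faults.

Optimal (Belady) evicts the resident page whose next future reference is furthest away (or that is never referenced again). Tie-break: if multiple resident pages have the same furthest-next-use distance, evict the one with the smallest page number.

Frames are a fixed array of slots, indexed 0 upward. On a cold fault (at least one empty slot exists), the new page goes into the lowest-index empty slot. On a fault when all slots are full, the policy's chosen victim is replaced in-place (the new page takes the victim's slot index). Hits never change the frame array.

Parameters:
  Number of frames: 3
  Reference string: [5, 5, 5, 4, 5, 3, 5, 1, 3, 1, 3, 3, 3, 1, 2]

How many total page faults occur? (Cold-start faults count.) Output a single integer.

Answer: 5

Derivation:
Step 0: ref 5 → FAULT, frames=[5,-,-]
Step 1: ref 5 → HIT, frames=[5,-,-]
Step 2: ref 5 → HIT, frames=[5,-,-]
Step 3: ref 4 → FAULT, frames=[5,4,-]
Step 4: ref 5 → HIT, frames=[5,4,-]
Step 5: ref 3 → FAULT, frames=[5,4,3]
Step 6: ref 5 → HIT, frames=[5,4,3]
Step 7: ref 1 → FAULT (evict 4), frames=[5,1,3]
Step 8: ref 3 → HIT, frames=[5,1,3]
Step 9: ref 1 → HIT, frames=[5,1,3]
Step 10: ref 3 → HIT, frames=[5,1,3]
Step 11: ref 3 → HIT, frames=[5,1,3]
Step 12: ref 3 → HIT, frames=[5,1,3]
Step 13: ref 1 → HIT, frames=[5,1,3]
Step 14: ref 2 → FAULT (evict 1), frames=[5,2,3]
Total faults: 5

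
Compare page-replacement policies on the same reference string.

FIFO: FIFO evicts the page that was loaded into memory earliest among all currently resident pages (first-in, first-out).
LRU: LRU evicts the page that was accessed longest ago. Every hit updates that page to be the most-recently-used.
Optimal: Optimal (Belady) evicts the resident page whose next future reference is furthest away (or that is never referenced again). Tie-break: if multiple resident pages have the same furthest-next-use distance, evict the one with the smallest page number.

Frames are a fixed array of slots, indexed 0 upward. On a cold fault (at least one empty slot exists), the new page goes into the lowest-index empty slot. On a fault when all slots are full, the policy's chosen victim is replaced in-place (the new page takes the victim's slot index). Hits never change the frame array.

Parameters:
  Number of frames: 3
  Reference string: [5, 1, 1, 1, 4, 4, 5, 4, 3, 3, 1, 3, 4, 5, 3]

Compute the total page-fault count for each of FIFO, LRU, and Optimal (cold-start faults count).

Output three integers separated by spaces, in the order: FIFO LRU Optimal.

Answer: 5 6 5

Derivation:
--- FIFO ---
  step 0: ref 5 -> FAULT, frames=[5,-,-] (faults so far: 1)
  step 1: ref 1 -> FAULT, frames=[5,1,-] (faults so far: 2)
  step 2: ref 1 -> HIT, frames=[5,1,-] (faults so far: 2)
  step 3: ref 1 -> HIT, frames=[5,1,-] (faults so far: 2)
  step 4: ref 4 -> FAULT, frames=[5,1,4] (faults so far: 3)
  step 5: ref 4 -> HIT, frames=[5,1,4] (faults so far: 3)
  step 6: ref 5 -> HIT, frames=[5,1,4] (faults so far: 3)
  step 7: ref 4 -> HIT, frames=[5,1,4] (faults so far: 3)
  step 8: ref 3 -> FAULT, evict 5, frames=[3,1,4] (faults so far: 4)
  step 9: ref 3 -> HIT, frames=[3,1,4] (faults so far: 4)
  step 10: ref 1 -> HIT, frames=[3,1,4] (faults so far: 4)
  step 11: ref 3 -> HIT, frames=[3,1,4] (faults so far: 4)
  step 12: ref 4 -> HIT, frames=[3,1,4] (faults so far: 4)
  step 13: ref 5 -> FAULT, evict 1, frames=[3,5,4] (faults so far: 5)
  step 14: ref 3 -> HIT, frames=[3,5,4] (faults so far: 5)
  FIFO total faults: 5
--- LRU ---
  step 0: ref 5 -> FAULT, frames=[5,-,-] (faults so far: 1)
  step 1: ref 1 -> FAULT, frames=[5,1,-] (faults so far: 2)
  step 2: ref 1 -> HIT, frames=[5,1,-] (faults so far: 2)
  step 3: ref 1 -> HIT, frames=[5,1,-] (faults so far: 2)
  step 4: ref 4 -> FAULT, frames=[5,1,4] (faults so far: 3)
  step 5: ref 4 -> HIT, frames=[5,1,4] (faults so far: 3)
  step 6: ref 5 -> HIT, frames=[5,1,4] (faults so far: 3)
  step 7: ref 4 -> HIT, frames=[5,1,4] (faults so far: 3)
  step 8: ref 3 -> FAULT, evict 1, frames=[5,3,4] (faults so far: 4)
  step 9: ref 3 -> HIT, frames=[5,3,4] (faults so far: 4)
  step 10: ref 1 -> FAULT, evict 5, frames=[1,3,4] (faults so far: 5)
  step 11: ref 3 -> HIT, frames=[1,3,4] (faults so far: 5)
  step 12: ref 4 -> HIT, frames=[1,3,4] (faults so far: 5)
  step 13: ref 5 -> FAULT, evict 1, frames=[5,3,4] (faults so far: 6)
  step 14: ref 3 -> HIT, frames=[5,3,4] (faults so far: 6)
  LRU total faults: 6
--- Optimal ---
  step 0: ref 5 -> FAULT, frames=[5,-,-] (faults so far: 1)
  step 1: ref 1 -> FAULT, frames=[5,1,-] (faults so far: 2)
  step 2: ref 1 -> HIT, frames=[5,1,-] (faults so far: 2)
  step 3: ref 1 -> HIT, frames=[5,1,-] (faults so far: 2)
  step 4: ref 4 -> FAULT, frames=[5,1,4] (faults so far: 3)
  step 5: ref 4 -> HIT, frames=[5,1,4] (faults so far: 3)
  step 6: ref 5 -> HIT, frames=[5,1,4] (faults so far: 3)
  step 7: ref 4 -> HIT, frames=[5,1,4] (faults so far: 3)
  step 8: ref 3 -> FAULT, evict 5, frames=[3,1,4] (faults so far: 4)
  step 9: ref 3 -> HIT, frames=[3,1,4] (faults so far: 4)
  step 10: ref 1 -> HIT, frames=[3,1,4] (faults so far: 4)
  step 11: ref 3 -> HIT, frames=[3,1,4] (faults so far: 4)
  step 12: ref 4 -> HIT, frames=[3,1,4] (faults so far: 4)
  step 13: ref 5 -> FAULT, evict 1, frames=[3,5,4] (faults so far: 5)
  step 14: ref 3 -> HIT, frames=[3,5,4] (faults so far: 5)
  Optimal total faults: 5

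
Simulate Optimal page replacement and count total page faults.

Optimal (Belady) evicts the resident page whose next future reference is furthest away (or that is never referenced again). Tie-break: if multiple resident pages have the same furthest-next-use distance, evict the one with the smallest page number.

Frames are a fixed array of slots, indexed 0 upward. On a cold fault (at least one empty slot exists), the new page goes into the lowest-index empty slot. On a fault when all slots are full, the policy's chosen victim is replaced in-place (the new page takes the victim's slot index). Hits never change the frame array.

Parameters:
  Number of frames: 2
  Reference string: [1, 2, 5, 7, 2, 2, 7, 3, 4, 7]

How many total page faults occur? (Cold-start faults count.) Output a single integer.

Answer: 6

Derivation:
Step 0: ref 1 → FAULT, frames=[1,-]
Step 1: ref 2 → FAULT, frames=[1,2]
Step 2: ref 5 → FAULT (evict 1), frames=[5,2]
Step 3: ref 7 → FAULT (evict 5), frames=[7,2]
Step 4: ref 2 → HIT, frames=[7,2]
Step 5: ref 2 → HIT, frames=[7,2]
Step 6: ref 7 → HIT, frames=[7,2]
Step 7: ref 3 → FAULT (evict 2), frames=[7,3]
Step 8: ref 4 → FAULT (evict 3), frames=[7,4]
Step 9: ref 7 → HIT, frames=[7,4]
Total faults: 6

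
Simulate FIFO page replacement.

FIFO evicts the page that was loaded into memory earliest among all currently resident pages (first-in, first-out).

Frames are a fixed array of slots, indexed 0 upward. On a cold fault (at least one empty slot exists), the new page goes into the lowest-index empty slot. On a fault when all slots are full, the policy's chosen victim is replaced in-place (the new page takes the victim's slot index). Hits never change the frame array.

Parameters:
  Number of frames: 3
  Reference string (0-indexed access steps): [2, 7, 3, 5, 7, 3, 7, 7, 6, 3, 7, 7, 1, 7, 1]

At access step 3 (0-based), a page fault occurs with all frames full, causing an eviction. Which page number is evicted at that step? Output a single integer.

Answer: 2

Derivation:
Step 0: ref 2 -> FAULT, frames=[2,-,-]
Step 1: ref 7 -> FAULT, frames=[2,7,-]
Step 2: ref 3 -> FAULT, frames=[2,7,3]
Step 3: ref 5 -> FAULT, evict 2, frames=[5,7,3]
At step 3: evicted page 2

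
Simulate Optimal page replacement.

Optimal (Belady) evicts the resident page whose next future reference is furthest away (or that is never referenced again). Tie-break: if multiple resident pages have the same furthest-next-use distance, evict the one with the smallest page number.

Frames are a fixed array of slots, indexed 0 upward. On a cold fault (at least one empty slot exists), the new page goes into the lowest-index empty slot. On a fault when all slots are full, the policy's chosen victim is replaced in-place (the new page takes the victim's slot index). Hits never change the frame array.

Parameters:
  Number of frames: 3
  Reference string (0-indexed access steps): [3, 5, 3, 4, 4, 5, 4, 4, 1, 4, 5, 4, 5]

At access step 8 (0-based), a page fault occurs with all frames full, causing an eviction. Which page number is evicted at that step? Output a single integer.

Step 0: ref 3 -> FAULT, frames=[3,-,-]
Step 1: ref 5 -> FAULT, frames=[3,5,-]
Step 2: ref 3 -> HIT, frames=[3,5,-]
Step 3: ref 4 -> FAULT, frames=[3,5,4]
Step 4: ref 4 -> HIT, frames=[3,5,4]
Step 5: ref 5 -> HIT, frames=[3,5,4]
Step 6: ref 4 -> HIT, frames=[3,5,4]
Step 7: ref 4 -> HIT, frames=[3,5,4]
Step 8: ref 1 -> FAULT, evict 3, frames=[1,5,4]
At step 8: evicted page 3

Answer: 3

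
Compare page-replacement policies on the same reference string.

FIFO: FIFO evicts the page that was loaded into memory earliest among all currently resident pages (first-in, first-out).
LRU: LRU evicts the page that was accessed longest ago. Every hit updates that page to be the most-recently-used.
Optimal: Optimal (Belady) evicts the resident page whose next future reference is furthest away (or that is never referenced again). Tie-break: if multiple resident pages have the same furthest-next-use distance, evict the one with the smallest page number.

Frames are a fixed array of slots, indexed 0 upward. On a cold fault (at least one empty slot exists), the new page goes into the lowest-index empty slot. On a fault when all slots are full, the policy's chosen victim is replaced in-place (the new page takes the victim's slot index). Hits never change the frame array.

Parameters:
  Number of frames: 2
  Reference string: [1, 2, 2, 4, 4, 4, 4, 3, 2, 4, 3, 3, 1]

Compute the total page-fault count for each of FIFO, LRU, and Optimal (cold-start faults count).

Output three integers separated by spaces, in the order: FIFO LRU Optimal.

Answer: 8 8 6

Derivation:
--- FIFO ---
  step 0: ref 1 -> FAULT, frames=[1,-] (faults so far: 1)
  step 1: ref 2 -> FAULT, frames=[1,2] (faults so far: 2)
  step 2: ref 2 -> HIT, frames=[1,2] (faults so far: 2)
  step 3: ref 4 -> FAULT, evict 1, frames=[4,2] (faults so far: 3)
  step 4: ref 4 -> HIT, frames=[4,2] (faults so far: 3)
  step 5: ref 4 -> HIT, frames=[4,2] (faults so far: 3)
  step 6: ref 4 -> HIT, frames=[4,2] (faults so far: 3)
  step 7: ref 3 -> FAULT, evict 2, frames=[4,3] (faults so far: 4)
  step 8: ref 2 -> FAULT, evict 4, frames=[2,3] (faults so far: 5)
  step 9: ref 4 -> FAULT, evict 3, frames=[2,4] (faults so far: 6)
  step 10: ref 3 -> FAULT, evict 2, frames=[3,4] (faults so far: 7)
  step 11: ref 3 -> HIT, frames=[3,4] (faults so far: 7)
  step 12: ref 1 -> FAULT, evict 4, frames=[3,1] (faults so far: 8)
  FIFO total faults: 8
--- LRU ---
  step 0: ref 1 -> FAULT, frames=[1,-] (faults so far: 1)
  step 1: ref 2 -> FAULT, frames=[1,2] (faults so far: 2)
  step 2: ref 2 -> HIT, frames=[1,2] (faults so far: 2)
  step 3: ref 4 -> FAULT, evict 1, frames=[4,2] (faults so far: 3)
  step 4: ref 4 -> HIT, frames=[4,2] (faults so far: 3)
  step 5: ref 4 -> HIT, frames=[4,2] (faults so far: 3)
  step 6: ref 4 -> HIT, frames=[4,2] (faults so far: 3)
  step 7: ref 3 -> FAULT, evict 2, frames=[4,3] (faults so far: 4)
  step 8: ref 2 -> FAULT, evict 4, frames=[2,3] (faults so far: 5)
  step 9: ref 4 -> FAULT, evict 3, frames=[2,4] (faults so far: 6)
  step 10: ref 3 -> FAULT, evict 2, frames=[3,4] (faults so far: 7)
  step 11: ref 3 -> HIT, frames=[3,4] (faults so far: 7)
  step 12: ref 1 -> FAULT, evict 4, frames=[3,1] (faults so far: 8)
  LRU total faults: 8
--- Optimal ---
  step 0: ref 1 -> FAULT, frames=[1,-] (faults so far: 1)
  step 1: ref 2 -> FAULT, frames=[1,2] (faults so far: 2)
  step 2: ref 2 -> HIT, frames=[1,2] (faults so far: 2)
  step 3: ref 4 -> FAULT, evict 1, frames=[4,2] (faults so far: 3)
  step 4: ref 4 -> HIT, frames=[4,2] (faults so far: 3)
  step 5: ref 4 -> HIT, frames=[4,2] (faults so far: 3)
  step 6: ref 4 -> HIT, frames=[4,2] (faults so far: 3)
  step 7: ref 3 -> FAULT, evict 4, frames=[3,2] (faults so far: 4)
  step 8: ref 2 -> HIT, frames=[3,2] (faults so far: 4)
  step 9: ref 4 -> FAULT, evict 2, frames=[3,4] (faults so far: 5)
  step 10: ref 3 -> HIT, frames=[3,4] (faults so far: 5)
  step 11: ref 3 -> HIT, frames=[3,4] (faults so far: 5)
  step 12: ref 1 -> FAULT, evict 3, frames=[1,4] (faults so far: 6)
  Optimal total faults: 6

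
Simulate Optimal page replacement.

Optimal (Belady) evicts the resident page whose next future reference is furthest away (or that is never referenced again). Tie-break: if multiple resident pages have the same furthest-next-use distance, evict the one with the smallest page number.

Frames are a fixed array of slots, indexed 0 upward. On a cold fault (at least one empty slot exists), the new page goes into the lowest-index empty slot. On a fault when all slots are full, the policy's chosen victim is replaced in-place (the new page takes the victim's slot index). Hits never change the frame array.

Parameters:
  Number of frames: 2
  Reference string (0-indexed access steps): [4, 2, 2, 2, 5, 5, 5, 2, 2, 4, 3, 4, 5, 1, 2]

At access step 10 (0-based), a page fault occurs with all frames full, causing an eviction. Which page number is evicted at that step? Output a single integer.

Answer: 5

Derivation:
Step 0: ref 4 -> FAULT, frames=[4,-]
Step 1: ref 2 -> FAULT, frames=[4,2]
Step 2: ref 2 -> HIT, frames=[4,2]
Step 3: ref 2 -> HIT, frames=[4,2]
Step 4: ref 5 -> FAULT, evict 4, frames=[5,2]
Step 5: ref 5 -> HIT, frames=[5,2]
Step 6: ref 5 -> HIT, frames=[5,2]
Step 7: ref 2 -> HIT, frames=[5,2]
Step 8: ref 2 -> HIT, frames=[5,2]
Step 9: ref 4 -> FAULT, evict 2, frames=[5,4]
Step 10: ref 3 -> FAULT, evict 5, frames=[3,4]
At step 10: evicted page 5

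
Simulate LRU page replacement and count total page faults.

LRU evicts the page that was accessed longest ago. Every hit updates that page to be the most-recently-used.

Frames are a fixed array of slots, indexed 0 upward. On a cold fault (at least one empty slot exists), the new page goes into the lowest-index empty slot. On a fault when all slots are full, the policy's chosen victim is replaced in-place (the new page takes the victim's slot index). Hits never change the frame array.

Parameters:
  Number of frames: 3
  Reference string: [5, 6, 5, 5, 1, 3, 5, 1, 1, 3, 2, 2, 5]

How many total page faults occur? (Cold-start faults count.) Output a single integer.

Step 0: ref 5 → FAULT, frames=[5,-,-]
Step 1: ref 6 → FAULT, frames=[5,6,-]
Step 2: ref 5 → HIT, frames=[5,6,-]
Step 3: ref 5 → HIT, frames=[5,6,-]
Step 4: ref 1 → FAULT, frames=[5,6,1]
Step 5: ref 3 → FAULT (evict 6), frames=[5,3,1]
Step 6: ref 5 → HIT, frames=[5,3,1]
Step 7: ref 1 → HIT, frames=[5,3,1]
Step 8: ref 1 → HIT, frames=[5,3,1]
Step 9: ref 3 → HIT, frames=[5,3,1]
Step 10: ref 2 → FAULT (evict 5), frames=[2,3,1]
Step 11: ref 2 → HIT, frames=[2,3,1]
Step 12: ref 5 → FAULT (evict 1), frames=[2,3,5]
Total faults: 6

Answer: 6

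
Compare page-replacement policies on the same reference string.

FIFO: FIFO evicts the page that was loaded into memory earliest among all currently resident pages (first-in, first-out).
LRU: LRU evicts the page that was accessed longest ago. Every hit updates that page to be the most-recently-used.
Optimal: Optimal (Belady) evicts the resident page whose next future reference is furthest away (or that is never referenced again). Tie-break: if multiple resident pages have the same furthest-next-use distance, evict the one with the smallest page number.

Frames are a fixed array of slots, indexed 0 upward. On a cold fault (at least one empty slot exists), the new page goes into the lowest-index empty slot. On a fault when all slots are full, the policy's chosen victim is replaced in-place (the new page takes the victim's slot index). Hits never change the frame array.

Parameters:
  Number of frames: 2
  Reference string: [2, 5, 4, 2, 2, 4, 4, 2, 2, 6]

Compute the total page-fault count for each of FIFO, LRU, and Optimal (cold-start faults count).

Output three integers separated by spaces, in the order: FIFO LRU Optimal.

Answer: 5 5 4

Derivation:
--- FIFO ---
  step 0: ref 2 -> FAULT, frames=[2,-] (faults so far: 1)
  step 1: ref 5 -> FAULT, frames=[2,5] (faults so far: 2)
  step 2: ref 4 -> FAULT, evict 2, frames=[4,5] (faults so far: 3)
  step 3: ref 2 -> FAULT, evict 5, frames=[4,2] (faults so far: 4)
  step 4: ref 2 -> HIT, frames=[4,2] (faults so far: 4)
  step 5: ref 4 -> HIT, frames=[4,2] (faults so far: 4)
  step 6: ref 4 -> HIT, frames=[4,2] (faults so far: 4)
  step 7: ref 2 -> HIT, frames=[4,2] (faults so far: 4)
  step 8: ref 2 -> HIT, frames=[4,2] (faults so far: 4)
  step 9: ref 6 -> FAULT, evict 4, frames=[6,2] (faults so far: 5)
  FIFO total faults: 5
--- LRU ---
  step 0: ref 2 -> FAULT, frames=[2,-] (faults so far: 1)
  step 1: ref 5 -> FAULT, frames=[2,5] (faults so far: 2)
  step 2: ref 4 -> FAULT, evict 2, frames=[4,5] (faults so far: 3)
  step 3: ref 2 -> FAULT, evict 5, frames=[4,2] (faults so far: 4)
  step 4: ref 2 -> HIT, frames=[4,2] (faults so far: 4)
  step 5: ref 4 -> HIT, frames=[4,2] (faults so far: 4)
  step 6: ref 4 -> HIT, frames=[4,2] (faults so far: 4)
  step 7: ref 2 -> HIT, frames=[4,2] (faults so far: 4)
  step 8: ref 2 -> HIT, frames=[4,2] (faults so far: 4)
  step 9: ref 6 -> FAULT, evict 4, frames=[6,2] (faults so far: 5)
  LRU total faults: 5
--- Optimal ---
  step 0: ref 2 -> FAULT, frames=[2,-] (faults so far: 1)
  step 1: ref 5 -> FAULT, frames=[2,5] (faults so far: 2)
  step 2: ref 4 -> FAULT, evict 5, frames=[2,4] (faults so far: 3)
  step 3: ref 2 -> HIT, frames=[2,4] (faults so far: 3)
  step 4: ref 2 -> HIT, frames=[2,4] (faults so far: 3)
  step 5: ref 4 -> HIT, frames=[2,4] (faults so far: 3)
  step 6: ref 4 -> HIT, frames=[2,4] (faults so far: 3)
  step 7: ref 2 -> HIT, frames=[2,4] (faults so far: 3)
  step 8: ref 2 -> HIT, frames=[2,4] (faults so far: 3)
  step 9: ref 6 -> FAULT, evict 2, frames=[6,4] (faults so far: 4)
  Optimal total faults: 4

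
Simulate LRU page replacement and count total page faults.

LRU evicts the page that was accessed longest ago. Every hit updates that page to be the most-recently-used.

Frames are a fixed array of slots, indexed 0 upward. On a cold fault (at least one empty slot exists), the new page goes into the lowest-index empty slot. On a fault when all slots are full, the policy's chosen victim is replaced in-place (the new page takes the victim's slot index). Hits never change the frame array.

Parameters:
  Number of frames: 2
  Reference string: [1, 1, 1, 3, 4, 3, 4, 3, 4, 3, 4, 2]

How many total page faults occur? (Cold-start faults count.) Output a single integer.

Step 0: ref 1 → FAULT, frames=[1,-]
Step 1: ref 1 → HIT, frames=[1,-]
Step 2: ref 1 → HIT, frames=[1,-]
Step 3: ref 3 → FAULT, frames=[1,3]
Step 4: ref 4 → FAULT (evict 1), frames=[4,3]
Step 5: ref 3 → HIT, frames=[4,3]
Step 6: ref 4 → HIT, frames=[4,3]
Step 7: ref 3 → HIT, frames=[4,3]
Step 8: ref 4 → HIT, frames=[4,3]
Step 9: ref 3 → HIT, frames=[4,3]
Step 10: ref 4 → HIT, frames=[4,3]
Step 11: ref 2 → FAULT (evict 3), frames=[4,2]
Total faults: 4

Answer: 4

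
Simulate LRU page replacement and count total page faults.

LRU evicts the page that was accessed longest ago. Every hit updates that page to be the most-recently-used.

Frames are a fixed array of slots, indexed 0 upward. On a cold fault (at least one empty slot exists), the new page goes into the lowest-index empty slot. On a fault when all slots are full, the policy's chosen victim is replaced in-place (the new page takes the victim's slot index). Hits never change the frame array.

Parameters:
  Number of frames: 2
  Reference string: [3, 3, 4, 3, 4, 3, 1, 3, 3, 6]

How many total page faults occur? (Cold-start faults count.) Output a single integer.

Answer: 4

Derivation:
Step 0: ref 3 → FAULT, frames=[3,-]
Step 1: ref 3 → HIT, frames=[3,-]
Step 2: ref 4 → FAULT, frames=[3,4]
Step 3: ref 3 → HIT, frames=[3,4]
Step 4: ref 4 → HIT, frames=[3,4]
Step 5: ref 3 → HIT, frames=[3,4]
Step 6: ref 1 → FAULT (evict 4), frames=[3,1]
Step 7: ref 3 → HIT, frames=[3,1]
Step 8: ref 3 → HIT, frames=[3,1]
Step 9: ref 6 → FAULT (evict 1), frames=[3,6]
Total faults: 4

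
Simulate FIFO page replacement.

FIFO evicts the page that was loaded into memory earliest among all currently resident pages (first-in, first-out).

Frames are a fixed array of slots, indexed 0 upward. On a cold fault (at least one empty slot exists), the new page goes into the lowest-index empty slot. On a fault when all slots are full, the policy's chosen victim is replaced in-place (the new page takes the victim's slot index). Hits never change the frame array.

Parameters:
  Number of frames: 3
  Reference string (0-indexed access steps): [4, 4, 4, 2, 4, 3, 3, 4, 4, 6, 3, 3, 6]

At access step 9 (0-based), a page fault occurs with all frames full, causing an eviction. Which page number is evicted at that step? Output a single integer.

Answer: 4

Derivation:
Step 0: ref 4 -> FAULT, frames=[4,-,-]
Step 1: ref 4 -> HIT, frames=[4,-,-]
Step 2: ref 4 -> HIT, frames=[4,-,-]
Step 3: ref 2 -> FAULT, frames=[4,2,-]
Step 4: ref 4 -> HIT, frames=[4,2,-]
Step 5: ref 3 -> FAULT, frames=[4,2,3]
Step 6: ref 3 -> HIT, frames=[4,2,3]
Step 7: ref 4 -> HIT, frames=[4,2,3]
Step 8: ref 4 -> HIT, frames=[4,2,3]
Step 9: ref 6 -> FAULT, evict 4, frames=[6,2,3]
At step 9: evicted page 4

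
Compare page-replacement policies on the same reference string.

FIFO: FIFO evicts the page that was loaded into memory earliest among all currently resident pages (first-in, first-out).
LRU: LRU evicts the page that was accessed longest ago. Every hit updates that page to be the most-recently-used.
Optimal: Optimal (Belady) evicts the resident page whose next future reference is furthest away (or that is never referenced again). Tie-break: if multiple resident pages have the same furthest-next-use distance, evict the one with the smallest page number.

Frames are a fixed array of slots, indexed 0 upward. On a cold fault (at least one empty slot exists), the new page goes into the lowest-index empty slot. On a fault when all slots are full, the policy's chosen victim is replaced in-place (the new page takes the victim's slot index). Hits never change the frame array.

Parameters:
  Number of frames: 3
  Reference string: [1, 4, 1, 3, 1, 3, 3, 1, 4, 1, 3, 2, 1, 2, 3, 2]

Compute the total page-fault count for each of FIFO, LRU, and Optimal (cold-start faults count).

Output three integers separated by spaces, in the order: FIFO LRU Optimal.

--- FIFO ---
  step 0: ref 1 -> FAULT, frames=[1,-,-] (faults so far: 1)
  step 1: ref 4 -> FAULT, frames=[1,4,-] (faults so far: 2)
  step 2: ref 1 -> HIT, frames=[1,4,-] (faults so far: 2)
  step 3: ref 3 -> FAULT, frames=[1,4,3] (faults so far: 3)
  step 4: ref 1 -> HIT, frames=[1,4,3] (faults so far: 3)
  step 5: ref 3 -> HIT, frames=[1,4,3] (faults so far: 3)
  step 6: ref 3 -> HIT, frames=[1,4,3] (faults so far: 3)
  step 7: ref 1 -> HIT, frames=[1,4,3] (faults so far: 3)
  step 8: ref 4 -> HIT, frames=[1,4,3] (faults so far: 3)
  step 9: ref 1 -> HIT, frames=[1,4,3] (faults so far: 3)
  step 10: ref 3 -> HIT, frames=[1,4,3] (faults so far: 3)
  step 11: ref 2 -> FAULT, evict 1, frames=[2,4,3] (faults so far: 4)
  step 12: ref 1 -> FAULT, evict 4, frames=[2,1,3] (faults so far: 5)
  step 13: ref 2 -> HIT, frames=[2,1,3] (faults so far: 5)
  step 14: ref 3 -> HIT, frames=[2,1,3] (faults so far: 5)
  step 15: ref 2 -> HIT, frames=[2,1,3] (faults so far: 5)
  FIFO total faults: 5
--- LRU ---
  step 0: ref 1 -> FAULT, frames=[1,-,-] (faults so far: 1)
  step 1: ref 4 -> FAULT, frames=[1,4,-] (faults so far: 2)
  step 2: ref 1 -> HIT, frames=[1,4,-] (faults so far: 2)
  step 3: ref 3 -> FAULT, frames=[1,4,3] (faults so far: 3)
  step 4: ref 1 -> HIT, frames=[1,4,3] (faults so far: 3)
  step 5: ref 3 -> HIT, frames=[1,4,3] (faults so far: 3)
  step 6: ref 3 -> HIT, frames=[1,4,3] (faults so far: 3)
  step 7: ref 1 -> HIT, frames=[1,4,3] (faults so far: 3)
  step 8: ref 4 -> HIT, frames=[1,4,3] (faults so far: 3)
  step 9: ref 1 -> HIT, frames=[1,4,3] (faults so far: 3)
  step 10: ref 3 -> HIT, frames=[1,4,3] (faults so far: 3)
  step 11: ref 2 -> FAULT, evict 4, frames=[1,2,3] (faults so far: 4)
  step 12: ref 1 -> HIT, frames=[1,2,3] (faults so far: 4)
  step 13: ref 2 -> HIT, frames=[1,2,3] (faults so far: 4)
  step 14: ref 3 -> HIT, frames=[1,2,3] (faults so far: 4)
  step 15: ref 2 -> HIT, frames=[1,2,3] (faults so far: 4)
  LRU total faults: 4
--- Optimal ---
  step 0: ref 1 -> FAULT, frames=[1,-,-] (faults so far: 1)
  step 1: ref 4 -> FAULT, frames=[1,4,-] (faults so far: 2)
  step 2: ref 1 -> HIT, frames=[1,4,-] (faults so far: 2)
  step 3: ref 3 -> FAULT, frames=[1,4,3] (faults so far: 3)
  step 4: ref 1 -> HIT, frames=[1,4,3] (faults so far: 3)
  step 5: ref 3 -> HIT, frames=[1,4,3] (faults so far: 3)
  step 6: ref 3 -> HIT, frames=[1,4,3] (faults so far: 3)
  step 7: ref 1 -> HIT, frames=[1,4,3] (faults so far: 3)
  step 8: ref 4 -> HIT, frames=[1,4,3] (faults so far: 3)
  step 9: ref 1 -> HIT, frames=[1,4,3] (faults so far: 3)
  step 10: ref 3 -> HIT, frames=[1,4,3] (faults so far: 3)
  step 11: ref 2 -> FAULT, evict 4, frames=[1,2,3] (faults so far: 4)
  step 12: ref 1 -> HIT, frames=[1,2,3] (faults so far: 4)
  step 13: ref 2 -> HIT, frames=[1,2,3] (faults so far: 4)
  step 14: ref 3 -> HIT, frames=[1,2,3] (faults so far: 4)
  step 15: ref 2 -> HIT, frames=[1,2,3] (faults so far: 4)
  Optimal total faults: 4

Answer: 5 4 4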